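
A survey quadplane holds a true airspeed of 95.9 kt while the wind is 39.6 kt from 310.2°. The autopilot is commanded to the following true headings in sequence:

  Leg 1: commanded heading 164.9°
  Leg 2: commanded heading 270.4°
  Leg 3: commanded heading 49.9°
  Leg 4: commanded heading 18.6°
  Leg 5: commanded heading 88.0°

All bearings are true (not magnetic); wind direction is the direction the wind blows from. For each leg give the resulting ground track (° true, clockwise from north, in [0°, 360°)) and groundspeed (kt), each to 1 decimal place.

Leg 1: track=154.9°, groundspeed=130.4 kt
Leg 2: track=249.2°, groundspeed=70.2 kt
Leg 3: track=70.7°, groundspeed=109.7 kt
Leg 4: track=43.0°, groundspeed=89.3 kt
Leg 5: track=100.0°, groundspeed=128.0 kt

Leg 1: heading 164.9°; drift -10.0° → track 154.9°, groundspeed 130.4 kt
Leg 2: heading 270.4°; drift -21.2° → track 249.2°, groundspeed 70.2 kt
Leg 3: heading 49.9°; drift +20.8° → track 70.7°, groundspeed 109.7 kt
Leg 4: heading 18.6°; drift +24.4° → track 43.0°, groundspeed 89.3 kt
Leg 5: heading 88.0°; drift +12.0° → track 100.0°, groundspeed 128.0 kt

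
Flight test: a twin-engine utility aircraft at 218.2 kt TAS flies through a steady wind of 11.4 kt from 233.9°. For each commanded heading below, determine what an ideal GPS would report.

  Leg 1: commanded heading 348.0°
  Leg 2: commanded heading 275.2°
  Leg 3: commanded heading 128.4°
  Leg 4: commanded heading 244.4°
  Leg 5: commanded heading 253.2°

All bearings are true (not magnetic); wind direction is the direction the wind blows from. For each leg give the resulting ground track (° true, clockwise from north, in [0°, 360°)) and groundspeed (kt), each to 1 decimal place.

Leg 1: heading 348.0°; drift +2.7° → track 350.7°, groundspeed 223.1 kt
Leg 2: heading 275.2°; drift +2.1° → track 277.3°, groundspeed 209.8 kt
Leg 3: heading 128.4°; drift -2.8° → track 125.6°, groundspeed 221.5 kt
Leg 4: heading 244.4°; drift +0.6° → track 245.0°, groundspeed 207.0 kt
Leg 5: heading 253.2°; drift +1.0° → track 254.2°, groundspeed 207.5 kt

Leg 1: track=350.7°, groundspeed=223.1 kt
Leg 2: track=277.3°, groundspeed=209.8 kt
Leg 3: track=125.6°, groundspeed=221.5 kt
Leg 4: track=245.0°, groundspeed=207.0 kt
Leg 5: track=254.2°, groundspeed=207.5 kt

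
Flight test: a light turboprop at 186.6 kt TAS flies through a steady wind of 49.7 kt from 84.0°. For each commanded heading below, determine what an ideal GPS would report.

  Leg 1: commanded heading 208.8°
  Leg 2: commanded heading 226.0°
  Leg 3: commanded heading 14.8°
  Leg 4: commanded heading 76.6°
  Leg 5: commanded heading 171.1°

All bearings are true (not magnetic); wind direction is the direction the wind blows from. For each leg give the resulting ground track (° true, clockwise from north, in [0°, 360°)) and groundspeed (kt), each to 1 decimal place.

Leg 1: heading 208.8°; drift +10.7° → track 219.5°, groundspeed 218.8 kt
Leg 2: heading 226.0°; drift +7.7° → track 233.7°, groundspeed 227.8 kt
Leg 3: heading 14.8°; drift -15.4° → track 359.4°, groundspeed 175.2 kt
Leg 4: heading 76.6°; drift -2.7° → track 73.9°, groundspeed 137.5 kt
Leg 5: heading 171.1°; drift +15.1° → track 186.2°, groundspeed 190.7 kt

Leg 1: track=219.5°, groundspeed=218.8 kt
Leg 2: track=233.7°, groundspeed=227.8 kt
Leg 3: track=359.4°, groundspeed=175.2 kt
Leg 4: track=73.9°, groundspeed=137.5 kt
Leg 5: track=186.2°, groundspeed=190.7 kt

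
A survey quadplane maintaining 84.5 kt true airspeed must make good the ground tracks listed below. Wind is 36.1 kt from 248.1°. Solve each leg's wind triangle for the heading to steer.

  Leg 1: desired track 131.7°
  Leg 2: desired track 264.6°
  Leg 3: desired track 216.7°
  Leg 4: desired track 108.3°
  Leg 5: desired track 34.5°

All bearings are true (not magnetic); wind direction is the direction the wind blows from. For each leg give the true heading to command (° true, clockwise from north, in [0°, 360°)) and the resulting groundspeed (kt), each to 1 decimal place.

Leg 1: desired track 131.7°; wind correction +22.5° → command heading 154.2°, groundspeed 94.1 kt
Leg 2: desired track 264.6°; wind correction -7.0° → command heading 257.6°, groundspeed 49.3 kt
Leg 3: desired track 216.7°; wind correction +12.9° → command heading 229.6°, groundspeed 51.6 kt
Leg 4: desired track 108.3°; wind correction +16.0° → command heading 124.3°, groundspeed 108.8 kt
Leg 5: desired track 34.5°; wind correction -13.7° → command heading 20.8°, groundspeed 112.2 kt

Leg 1: heading=154.2°, groundspeed=94.1 kt
Leg 2: heading=257.6°, groundspeed=49.3 kt
Leg 3: heading=229.6°, groundspeed=51.6 kt
Leg 4: heading=124.3°, groundspeed=108.8 kt
Leg 5: heading=20.8°, groundspeed=112.2 kt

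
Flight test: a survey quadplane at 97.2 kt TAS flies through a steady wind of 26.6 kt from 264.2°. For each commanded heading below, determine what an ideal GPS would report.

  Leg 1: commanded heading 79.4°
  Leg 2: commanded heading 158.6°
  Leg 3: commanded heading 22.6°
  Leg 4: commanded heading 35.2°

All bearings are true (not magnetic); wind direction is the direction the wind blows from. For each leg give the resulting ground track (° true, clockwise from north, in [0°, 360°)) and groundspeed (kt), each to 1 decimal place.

Leg 1: heading 79.4°; drift +1.0° → track 80.4°, groundspeed 123.7 kt
Leg 2: heading 158.6°; drift -13.8° → track 144.8°, groundspeed 107.5 kt
Leg 3: heading 22.6°; drift +12.0° → track 34.6°, groundspeed 112.3 kt
Leg 4: heading 35.2°; drift +9.9° → track 45.1°, groundspeed 116.4 kt

Leg 1: track=80.4°, groundspeed=123.7 kt
Leg 2: track=144.8°, groundspeed=107.5 kt
Leg 3: track=34.6°, groundspeed=112.3 kt
Leg 4: track=45.1°, groundspeed=116.4 kt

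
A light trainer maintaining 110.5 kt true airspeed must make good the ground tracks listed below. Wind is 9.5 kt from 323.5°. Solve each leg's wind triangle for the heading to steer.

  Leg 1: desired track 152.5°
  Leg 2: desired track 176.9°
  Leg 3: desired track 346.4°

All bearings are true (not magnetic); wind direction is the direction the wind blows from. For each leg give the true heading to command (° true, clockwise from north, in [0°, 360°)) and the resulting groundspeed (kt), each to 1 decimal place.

Leg 1: desired track 152.5°; wind correction +0.8° → command heading 153.3°, groundspeed 119.9 kt
Leg 2: desired track 176.9°; wind correction +2.7° → command heading 179.6°, groundspeed 118.3 kt
Leg 3: desired track 346.4°; wind correction -1.9° → command heading 344.5°, groundspeed 101.7 kt

Leg 1: heading=153.3°, groundspeed=119.9 kt
Leg 2: heading=179.6°, groundspeed=118.3 kt
Leg 3: heading=344.5°, groundspeed=101.7 kt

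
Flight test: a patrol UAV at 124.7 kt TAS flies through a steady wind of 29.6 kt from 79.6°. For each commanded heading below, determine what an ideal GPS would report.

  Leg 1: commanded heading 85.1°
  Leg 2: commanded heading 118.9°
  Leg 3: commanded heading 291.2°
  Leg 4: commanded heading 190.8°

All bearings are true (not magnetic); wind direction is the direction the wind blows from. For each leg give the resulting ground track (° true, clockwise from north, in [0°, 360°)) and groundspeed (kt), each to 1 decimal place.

Leg 1: heading 85.1°; drift +1.7° → track 86.8°, groundspeed 95.3 kt
Leg 2: heading 118.9°; drift +10.4° → track 129.3°, groundspeed 103.5 kt
Leg 3: heading 291.2°; drift -5.9° → track 285.3°, groundspeed 150.7 kt
Leg 4: heading 190.8°; drift +11.5° → track 202.3°, groundspeed 138.2 kt

Leg 1: track=86.8°, groundspeed=95.3 kt
Leg 2: track=129.3°, groundspeed=103.5 kt
Leg 3: track=285.3°, groundspeed=150.7 kt
Leg 4: track=202.3°, groundspeed=138.2 kt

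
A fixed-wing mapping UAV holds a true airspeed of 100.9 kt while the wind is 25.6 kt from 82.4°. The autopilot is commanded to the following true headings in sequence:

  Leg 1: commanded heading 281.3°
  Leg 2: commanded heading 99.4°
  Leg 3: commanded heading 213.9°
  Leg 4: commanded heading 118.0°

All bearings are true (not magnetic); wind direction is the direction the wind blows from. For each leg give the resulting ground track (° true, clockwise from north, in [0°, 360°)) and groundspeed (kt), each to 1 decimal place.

Leg 1: heading 281.3°; drift -3.8° → track 277.5°, groundspeed 125.4 kt
Leg 2: heading 99.4°; drift +5.6° → track 105.0°, groundspeed 76.8 kt
Leg 3: heading 213.9°; drift +9.2° → track 223.1°, groundspeed 119.4 kt
Leg 4: heading 118.0°; drift +10.5° → track 128.5°, groundspeed 81.5 kt

Leg 1: track=277.5°, groundspeed=125.4 kt
Leg 2: track=105.0°, groundspeed=76.8 kt
Leg 3: track=223.1°, groundspeed=119.4 kt
Leg 4: track=128.5°, groundspeed=81.5 kt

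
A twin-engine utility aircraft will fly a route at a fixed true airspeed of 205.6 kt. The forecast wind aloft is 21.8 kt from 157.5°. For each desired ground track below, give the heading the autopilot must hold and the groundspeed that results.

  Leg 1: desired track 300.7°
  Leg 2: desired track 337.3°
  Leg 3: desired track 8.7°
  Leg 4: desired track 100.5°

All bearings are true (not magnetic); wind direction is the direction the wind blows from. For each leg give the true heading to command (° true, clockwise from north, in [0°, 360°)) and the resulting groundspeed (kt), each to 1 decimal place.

Leg 1: desired track 300.7°; wind correction -3.6° → command heading 297.1°, groundspeed 222.6 kt
Leg 2: desired track 337.3°; wind correction +0.0° → command heading 337.3°, groundspeed 227.4 kt
Leg 3: desired track 8.7°; wind correction +3.1° → command heading 11.8°, groundspeed 223.9 kt
Leg 4: desired track 100.5°; wind correction +5.1° → command heading 105.6°, groundspeed 192.9 kt

Leg 1: heading=297.1°, groundspeed=222.6 kt
Leg 2: heading=337.3°, groundspeed=227.4 kt
Leg 3: heading=11.8°, groundspeed=223.9 kt
Leg 4: heading=105.6°, groundspeed=192.9 kt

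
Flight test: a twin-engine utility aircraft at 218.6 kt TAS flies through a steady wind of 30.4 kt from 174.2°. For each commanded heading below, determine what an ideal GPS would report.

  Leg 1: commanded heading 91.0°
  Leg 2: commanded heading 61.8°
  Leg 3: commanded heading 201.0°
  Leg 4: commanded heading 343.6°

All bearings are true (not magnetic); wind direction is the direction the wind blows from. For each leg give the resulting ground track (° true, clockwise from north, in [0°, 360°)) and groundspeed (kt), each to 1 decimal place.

Leg 1: track=83.0°, groundspeed=217.1 kt
Leg 2: track=54.8°, groundspeed=231.9 kt
Leg 3: track=205.1°, groundspeed=192.0 kt
Leg 4: track=344.9°, groundspeed=248.5 kt

Leg 1: heading 91.0°; drift -8.0° → track 83.0°, groundspeed 217.1 kt
Leg 2: heading 61.8°; drift -7.0° → track 54.8°, groundspeed 231.9 kt
Leg 3: heading 201.0°; drift +4.1° → track 205.1°, groundspeed 192.0 kt
Leg 4: heading 343.6°; drift +1.3° → track 344.9°, groundspeed 248.5 kt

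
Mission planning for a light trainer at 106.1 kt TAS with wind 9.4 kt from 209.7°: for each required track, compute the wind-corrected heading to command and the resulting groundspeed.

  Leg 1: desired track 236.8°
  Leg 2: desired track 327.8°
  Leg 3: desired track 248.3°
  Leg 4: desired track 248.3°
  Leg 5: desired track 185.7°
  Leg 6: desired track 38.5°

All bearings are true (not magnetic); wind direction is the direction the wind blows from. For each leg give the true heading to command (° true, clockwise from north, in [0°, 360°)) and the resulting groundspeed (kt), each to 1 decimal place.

Leg 1: desired track 236.8°; wind correction -2.3° → command heading 234.5°, groundspeed 97.6 kt
Leg 2: desired track 327.8°; wind correction -4.5° → command heading 323.3°, groundspeed 110.2 kt
Leg 3: desired track 248.3°; wind correction -3.2° → command heading 245.1°, groundspeed 98.6 kt
Leg 4: desired track 248.3°; wind correction -3.2° → command heading 245.1°, groundspeed 98.6 kt
Leg 5: desired track 185.7°; wind correction +2.1° → command heading 187.8°, groundspeed 97.4 kt
Leg 6: desired track 38.5°; wind correction +0.8° → command heading 39.3°, groundspeed 115.4 kt

Leg 1: heading=234.5°, groundspeed=97.6 kt
Leg 2: heading=323.3°, groundspeed=110.2 kt
Leg 3: heading=245.1°, groundspeed=98.6 kt
Leg 4: heading=245.1°, groundspeed=98.6 kt
Leg 5: heading=187.8°, groundspeed=97.4 kt
Leg 6: heading=39.3°, groundspeed=115.4 kt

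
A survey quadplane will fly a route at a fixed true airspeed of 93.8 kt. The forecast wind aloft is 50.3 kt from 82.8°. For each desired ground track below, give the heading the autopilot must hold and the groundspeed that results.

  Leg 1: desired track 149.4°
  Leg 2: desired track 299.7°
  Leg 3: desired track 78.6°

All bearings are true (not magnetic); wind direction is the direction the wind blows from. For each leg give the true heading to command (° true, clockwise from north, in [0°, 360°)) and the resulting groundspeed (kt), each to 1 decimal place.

Leg 1: heading=119.9°, groundspeed=61.7 kt
Leg 2: heading=318.5°, groundspeed=129.0 kt
Leg 3: heading=80.9°, groundspeed=43.6 kt

Leg 1: desired track 149.4°; wind correction -29.5° → command heading 119.9°, groundspeed 61.7 kt
Leg 2: desired track 299.7°; wind correction +18.8° → command heading 318.5°, groundspeed 129.0 kt
Leg 3: desired track 78.6°; wind correction +2.3° → command heading 80.9°, groundspeed 43.6 kt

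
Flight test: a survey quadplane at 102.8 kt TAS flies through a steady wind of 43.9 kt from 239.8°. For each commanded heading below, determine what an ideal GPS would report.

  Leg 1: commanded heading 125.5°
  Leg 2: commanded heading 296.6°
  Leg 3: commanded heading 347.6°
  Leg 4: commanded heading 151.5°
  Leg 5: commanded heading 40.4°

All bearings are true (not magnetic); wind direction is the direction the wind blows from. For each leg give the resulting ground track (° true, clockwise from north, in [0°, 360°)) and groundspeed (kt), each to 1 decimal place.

Leg 1: heading 125.5°; drift -18.3° → track 107.2°, groundspeed 127.3 kt
Leg 2: heading 296.6°; drift +25.0° → track 321.6°, groundspeed 86.9 kt
Leg 3: heading 347.6°; drift +19.8° → track 7.4°, groundspeed 123.5 kt
Leg 4: heading 151.5°; drift -23.4° → track 128.1°, groundspeed 110.6 kt
Leg 5: heading 40.4°; drift +5.8° → track 46.2°, groundspeed 144.9 kt

Leg 1: track=107.2°, groundspeed=127.3 kt
Leg 2: track=321.6°, groundspeed=86.9 kt
Leg 3: track=7.4°, groundspeed=123.5 kt
Leg 4: track=128.1°, groundspeed=110.6 kt
Leg 5: track=46.2°, groundspeed=144.9 kt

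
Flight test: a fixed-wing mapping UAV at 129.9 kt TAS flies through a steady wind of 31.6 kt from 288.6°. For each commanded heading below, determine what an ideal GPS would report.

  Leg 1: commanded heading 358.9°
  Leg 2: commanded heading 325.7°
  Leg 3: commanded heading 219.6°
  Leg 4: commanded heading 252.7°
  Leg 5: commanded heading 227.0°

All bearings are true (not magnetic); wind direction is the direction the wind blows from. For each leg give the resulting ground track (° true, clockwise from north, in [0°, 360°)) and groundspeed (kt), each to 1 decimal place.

Leg 1: track=12.9°, groundspeed=122.9 kt
Leg 2: track=336.0°, groundspeed=106.4 kt
Leg 3: track=205.6°, groundspeed=122.2 kt
Leg 4: track=242.6°, groundspeed=105.9 kt
Leg 5: track=213.4°, groundspeed=118.2 kt

Leg 1: heading 358.9°; drift +14.0° → track 12.9°, groundspeed 122.9 kt
Leg 2: heading 325.7°; drift +10.3° → track 336.0°, groundspeed 106.4 kt
Leg 3: heading 219.6°; drift -14.0° → track 205.6°, groundspeed 122.2 kt
Leg 4: heading 252.7°; drift -10.1° → track 242.6°, groundspeed 105.9 kt
Leg 5: heading 227.0°; drift -13.6° → track 213.4°, groundspeed 118.2 kt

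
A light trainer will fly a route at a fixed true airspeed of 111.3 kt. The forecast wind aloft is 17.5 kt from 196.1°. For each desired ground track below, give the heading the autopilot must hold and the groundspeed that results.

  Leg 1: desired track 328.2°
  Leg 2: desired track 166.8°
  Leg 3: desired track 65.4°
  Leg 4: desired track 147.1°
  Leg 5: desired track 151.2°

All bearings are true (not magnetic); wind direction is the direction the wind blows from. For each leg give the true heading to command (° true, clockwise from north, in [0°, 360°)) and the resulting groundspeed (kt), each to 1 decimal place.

Leg 1: heading=321.5°, groundspeed=122.3 kt
Leg 2: heading=171.2°, groundspeed=95.7 kt
Leg 3: heading=72.2°, groundspeed=121.9 kt
Leg 4: heading=153.9°, groundspeed=99.0 kt
Leg 5: heading=157.6°, groundspeed=98.2 kt

Leg 1: desired track 328.2°; wind correction -6.7° → command heading 321.5°, groundspeed 122.3 kt
Leg 2: desired track 166.8°; wind correction +4.4° → command heading 171.2°, groundspeed 95.7 kt
Leg 3: desired track 65.4°; wind correction +6.8° → command heading 72.2°, groundspeed 121.9 kt
Leg 4: desired track 147.1°; wind correction +6.8° → command heading 153.9°, groundspeed 99.0 kt
Leg 5: desired track 151.2°; wind correction +6.4° → command heading 157.6°, groundspeed 98.2 kt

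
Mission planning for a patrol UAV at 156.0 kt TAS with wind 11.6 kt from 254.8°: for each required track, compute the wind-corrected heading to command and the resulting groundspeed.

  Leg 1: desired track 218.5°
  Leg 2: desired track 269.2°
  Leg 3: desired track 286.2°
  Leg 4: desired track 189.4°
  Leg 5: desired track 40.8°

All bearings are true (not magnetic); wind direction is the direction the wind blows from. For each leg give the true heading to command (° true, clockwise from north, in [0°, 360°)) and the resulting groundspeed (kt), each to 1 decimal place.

Leg 1: heading=221.0°, groundspeed=146.5 kt
Leg 2: heading=268.1°, groundspeed=144.7 kt
Leg 3: heading=284.0°, groundspeed=146.0 kt
Leg 4: heading=193.3°, groundspeed=150.8 kt
Leg 5: heading=38.4°, groundspeed=165.5 kt

Leg 1: desired track 218.5°; wind correction +2.5° → command heading 221.0°, groundspeed 146.5 kt
Leg 2: desired track 269.2°; wind correction -1.1° → command heading 268.1°, groundspeed 144.7 kt
Leg 3: desired track 286.2°; wind correction -2.2° → command heading 284.0°, groundspeed 146.0 kt
Leg 4: desired track 189.4°; wind correction +3.9° → command heading 193.3°, groundspeed 150.8 kt
Leg 5: desired track 40.8°; wind correction -2.4° → command heading 38.4°, groundspeed 165.5 kt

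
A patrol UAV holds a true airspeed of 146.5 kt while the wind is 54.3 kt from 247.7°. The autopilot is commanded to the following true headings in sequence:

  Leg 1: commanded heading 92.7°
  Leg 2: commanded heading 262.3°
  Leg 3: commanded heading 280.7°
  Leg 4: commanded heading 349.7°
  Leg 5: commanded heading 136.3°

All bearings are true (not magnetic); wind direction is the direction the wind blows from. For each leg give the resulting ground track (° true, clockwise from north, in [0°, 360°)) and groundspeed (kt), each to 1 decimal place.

Leg 1: track=86.0°, groundspeed=197.1 kt
Leg 2: track=270.6°, groundspeed=94.9 kt
Leg 3: track=297.0°, groundspeed=105.2 kt
Leg 4: track=8.3°, groundspeed=166.5 kt
Leg 5: track=119.4°, groundspeed=173.8 kt

Leg 1: heading 92.7°; drift -6.7° → track 86.0°, groundspeed 197.1 kt
Leg 2: heading 262.3°; drift +8.3° → track 270.6°, groundspeed 94.9 kt
Leg 3: heading 280.7°; drift +16.3° → track 297.0°, groundspeed 105.2 kt
Leg 4: heading 349.7°; drift +18.6° → track 8.3°, groundspeed 166.5 kt
Leg 5: heading 136.3°; drift -16.9° → track 119.4°, groundspeed 173.8 kt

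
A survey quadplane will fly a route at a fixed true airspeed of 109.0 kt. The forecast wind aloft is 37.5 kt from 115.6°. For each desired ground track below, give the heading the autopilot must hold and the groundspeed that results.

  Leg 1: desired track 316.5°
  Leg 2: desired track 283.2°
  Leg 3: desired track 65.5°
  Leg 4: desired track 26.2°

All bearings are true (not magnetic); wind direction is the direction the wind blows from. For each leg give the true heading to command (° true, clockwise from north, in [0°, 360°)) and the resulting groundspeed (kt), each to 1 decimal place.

Leg 1: heading=323.5°, groundspeed=143.2 kt
Leg 2: heading=279.0°, groundspeed=145.3 kt
Leg 3: heading=80.8°, groundspeed=81.1 kt
Leg 4: heading=46.3°, groundspeed=102.0 kt

Leg 1: desired track 316.5°; wind correction +7.0° → command heading 323.5°, groundspeed 143.2 kt
Leg 2: desired track 283.2°; wind correction -4.2° → command heading 279.0°, groundspeed 145.3 kt
Leg 3: desired track 65.5°; wind correction +15.3° → command heading 80.8°, groundspeed 81.1 kt
Leg 4: desired track 26.2°; wind correction +20.1° → command heading 46.3°, groundspeed 102.0 kt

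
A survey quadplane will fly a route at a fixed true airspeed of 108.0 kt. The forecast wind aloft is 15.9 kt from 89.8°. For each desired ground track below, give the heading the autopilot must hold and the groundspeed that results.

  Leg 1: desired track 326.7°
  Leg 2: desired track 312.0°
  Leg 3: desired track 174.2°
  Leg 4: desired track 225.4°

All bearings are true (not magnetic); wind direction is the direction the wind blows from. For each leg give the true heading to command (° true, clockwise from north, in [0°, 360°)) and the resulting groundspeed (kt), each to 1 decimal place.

Leg 1: heading=333.8°, groundspeed=115.9 kt
Leg 2: heading=317.7°, groundspeed=119.2 kt
Leg 3: heading=165.8°, groundspeed=105.3 kt
Leg 4: heading=219.5°, groundspeed=118.8 kt

Leg 1: desired track 326.7°; wind correction +7.1° → command heading 333.8°, groundspeed 115.9 kt
Leg 2: desired track 312.0°; wind correction +5.7° → command heading 317.7°, groundspeed 119.2 kt
Leg 3: desired track 174.2°; wind correction -8.4° → command heading 165.8°, groundspeed 105.3 kt
Leg 4: desired track 225.4°; wind correction -5.9° → command heading 219.5°, groundspeed 118.8 kt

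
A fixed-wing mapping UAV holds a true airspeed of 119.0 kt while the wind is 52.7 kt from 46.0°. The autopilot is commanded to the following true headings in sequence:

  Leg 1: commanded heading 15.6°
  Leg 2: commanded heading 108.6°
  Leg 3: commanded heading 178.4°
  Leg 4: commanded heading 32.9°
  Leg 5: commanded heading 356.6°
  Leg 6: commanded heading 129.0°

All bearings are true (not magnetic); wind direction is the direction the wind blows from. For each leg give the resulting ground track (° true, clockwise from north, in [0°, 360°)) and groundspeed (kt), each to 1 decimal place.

Leg 1: heading 15.6°; drift -19.9° → track 355.7°, groundspeed 78.2 kt
Leg 2: heading 108.6°; drift +26.3° → track 134.9°, groundspeed 105.7 kt
Leg 3: heading 178.4°; drift +14.1° → track 192.5°, groundspeed 159.4 kt
Leg 4: heading 32.9°; drift -10.0° → track 22.9°, groundspeed 68.7 kt
Leg 5: heading 356.6°; drift -25.3° → track 331.3°, groundspeed 93.7 kt
Leg 6: heading 129.0°; drift +24.9° → track 153.9°, groundspeed 124.1 kt

Leg 1: track=355.7°, groundspeed=78.2 kt
Leg 2: track=134.9°, groundspeed=105.7 kt
Leg 3: track=192.5°, groundspeed=159.4 kt
Leg 4: track=22.9°, groundspeed=68.7 kt
Leg 5: track=331.3°, groundspeed=93.7 kt
Leg 6: track=153.9°, groundspeed=124.1 kt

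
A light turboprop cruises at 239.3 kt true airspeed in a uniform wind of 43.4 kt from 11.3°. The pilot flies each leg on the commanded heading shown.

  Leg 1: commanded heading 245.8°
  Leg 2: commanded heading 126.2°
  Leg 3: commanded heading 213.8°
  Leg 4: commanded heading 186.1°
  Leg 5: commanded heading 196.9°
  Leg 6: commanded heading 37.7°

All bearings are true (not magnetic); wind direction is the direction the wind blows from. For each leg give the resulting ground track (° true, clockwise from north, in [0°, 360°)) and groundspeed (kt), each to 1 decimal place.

Leg 1: heading 245.8°; drift -7.6° → track 238.2°, groundspeed 266.9 kt
Leg 2: heading 126.2°; drift +8.7° → track 134.9°, groundspeed 260.6 kt
Leg 3: heading 213.8°; drift -3.4° → track 210.4°, groundspeed 279.9 kt
Leg 4: heading 186.1°; drift +0.8° → track 186.9°, groundspeed 282.5 kt
Leg 5: heading 196.9°; drift -0.9° → track 196.0°, groundspeed 282.5 kt
Leg 6: heading 37.7°; drift +5.5° → track 43.2°, groundspeed 201.4 kt

Leg 1: track=238.2°, groundspeed=266.9 kt
Leg 2: track=134.9°, groundspeed=260.6 kt
Leg 3: track=210.4°, groundspeed=279.9 kt
Leg 4: track=186.9°, groundspeed=282.5 kt
Leg 5: track=196.0°, groundspeed=282.5 kt
Leg 6: track=43.2°, groundspeed=201.4 kt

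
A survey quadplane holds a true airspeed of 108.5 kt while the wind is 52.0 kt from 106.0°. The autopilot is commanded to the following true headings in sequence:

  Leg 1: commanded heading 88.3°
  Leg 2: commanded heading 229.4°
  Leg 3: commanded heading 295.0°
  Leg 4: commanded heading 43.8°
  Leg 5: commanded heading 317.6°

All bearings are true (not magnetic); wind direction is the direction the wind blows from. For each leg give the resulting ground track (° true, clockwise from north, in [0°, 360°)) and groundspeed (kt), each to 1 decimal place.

Leg 1: heading 88.3°; drift -15.0° → track 73.3°, groundspeed 61.0 kt
Leg 2: heading 229.4°; drift +17.6° → track 247.0°, groundspeed 143.8 kt
Leg 3: heading 295.0°; drift -2.9° → track 292.1°, groundspeed 160.1 kt
Leg 4: heading 43.8°; drift -28.6° → track 15.2°, groundspeed 96.0 kt
Leg 5: heading 317.6°; drift -10.1° → track 307.5°, groundspeed 155.2 kt

Leg 1: track=73.3°, groundspeed=61.0 kt
Leg 2: track=247.0°, groundspeed=143.8 kt
Leg 3: track=292.1°, groundspeed=160.1 kt
Leg 4: track=15.2°, groundspeed=96.0 kt
Leg 5: track=307.5°, groundspeed=155.2 kt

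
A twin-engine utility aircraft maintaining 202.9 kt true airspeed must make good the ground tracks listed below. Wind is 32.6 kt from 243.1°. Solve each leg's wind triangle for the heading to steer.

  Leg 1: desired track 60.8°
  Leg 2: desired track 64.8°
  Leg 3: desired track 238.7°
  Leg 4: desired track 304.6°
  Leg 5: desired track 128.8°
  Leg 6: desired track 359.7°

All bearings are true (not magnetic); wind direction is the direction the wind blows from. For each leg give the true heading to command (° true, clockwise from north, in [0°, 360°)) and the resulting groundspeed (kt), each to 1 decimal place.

Leg 1: desired track 60.8°; wind correction -0.4° → command heading 60.4°, groundspeed 235.5 kt
Leg 2: desired track 64.8°; wind correction +0.3° → command heading 65.1°, groundspeed 235.5 kt
Leg 3: desired track 238.7°; wind correction +0.7° → command heading 239.4°, groundspeed 170.4 kt
Leg 4: desired track 304.6°; wind correction -8.1° → command heading 296.5°, groundspeed 185.3 kt
Leg 5: desired track 128.8°; wind correction +8.4° → command heading 137.2°, groundspeed 214.1 kt
Leg 6: desired track 359.7°; wind correction -8.3° → command heading 351.4°, groundspeed 215.4 kt

Leg 1: heading=60.4°, groundspeed=235.5 kt
Leg 2: heading=65.1°, groundspeed=235.5 kt
Leg 3: heading=239.4°, groundspeed=170.4 kt
Leg 4: heading=296.5°, groundspeed=185.3 kt
Leg 5: heading=137.2°, groundspeed=214.1 kt
Leg 6: heading=351.4°, groundspeed=215.4 kt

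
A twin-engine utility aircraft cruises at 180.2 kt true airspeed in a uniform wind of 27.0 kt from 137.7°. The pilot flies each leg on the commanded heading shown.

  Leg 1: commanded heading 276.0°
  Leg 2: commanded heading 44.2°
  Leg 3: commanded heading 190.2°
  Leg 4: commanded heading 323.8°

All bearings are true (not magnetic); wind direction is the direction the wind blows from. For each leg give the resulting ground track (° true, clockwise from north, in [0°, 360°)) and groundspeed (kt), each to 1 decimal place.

Leg 1: heading 276.0°; drift +5.1° → track 281.1°, groundspeed 201.2 kt
Leg 2: heading 44.2°; drift -8.4° → track 35.8°, groundspeed 183.8 kt
Leg 3: heading 190.2°; drift +7.5° → track 197.7°, groundspeed 165.2 kt
Leg 4: heading 323.8°; drift -0.8° → track 323.0°, groundspeed 207.1 kt

Leg 1: track=281.1°, groundspeed=201.2 kt
Leg 2: track=35.8°, groundspeed=183.8 kt
Leg 3: track=197.7°, groundspeed=165.2 kt
Leg 4: track=323.0°, groundspeed=207.1 kt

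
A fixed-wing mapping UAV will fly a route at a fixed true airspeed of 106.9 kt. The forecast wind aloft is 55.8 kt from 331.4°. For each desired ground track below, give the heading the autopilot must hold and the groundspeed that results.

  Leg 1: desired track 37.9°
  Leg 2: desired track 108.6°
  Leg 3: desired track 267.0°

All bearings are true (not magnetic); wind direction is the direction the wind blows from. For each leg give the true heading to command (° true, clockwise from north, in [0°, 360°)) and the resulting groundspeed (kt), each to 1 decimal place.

Leg 1: desired track 37.9°; wind correction -28.6° → command heading 9.3°, groundspeed 71.6 kt
Leg 2: desired track 108.6°; wind correction -20.8° → command heading 87.8°, groundspeed 140.9 kt
Leg 3: desired track 267.0°; wind correction +28.1° → command heading 295.1°, groundspeed 70.2 kt

Leg 1: heading=9.3°, groundspeed=71.6 kt
Leg 2: heading=87.8°, groundspeed=140.9 kt
Leg 3: heading=295.1°, groundspeed=70.2 kt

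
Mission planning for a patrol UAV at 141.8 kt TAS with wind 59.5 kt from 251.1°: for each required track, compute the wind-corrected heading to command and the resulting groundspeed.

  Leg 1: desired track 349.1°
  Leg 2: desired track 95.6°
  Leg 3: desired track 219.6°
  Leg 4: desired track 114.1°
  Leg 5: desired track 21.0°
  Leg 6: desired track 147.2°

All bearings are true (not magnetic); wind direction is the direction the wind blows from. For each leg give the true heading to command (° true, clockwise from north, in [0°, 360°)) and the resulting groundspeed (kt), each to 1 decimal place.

Leg 1: desired track 349.1°; wind correction -24.6° → command heading 324.5°, groundspeed 137.3 kt
Leg 2: desired track 95.6°; wind correction +10.0° → command heading 105.6°, groundspeed 193.8 kt
Leg 3: desired track 219.6°; wind correction +12.7° → command heading 232.3°, groundspeed 87.6 kt
Leg 4: desired track 114.1°; wind correction +16.6° → command heading 130.7°, groundspeed 179.4 kt
Leg 5: desired track 21.0°; wind correction -18.8° → command heading 2.2°, groundspeed 172.4 kt
Leg 6: desired track 147.2°; wind correction +24.0° → command heading 171.2°, groundspeed 143.8 kt

Leg 1: heading=324.5°, groundspeed=137.3 kt
Leg 2: heading=105.6°, groundspeed=193.8 kt
Leg 3: heading=232.3°, groundspeed=87.6 kt
Leg 4: heading=130.7°, groundspeed=179.4 kt
Leg 5: heading=2.2°, groundspeed=172.4 kt
Leg 6: heading=171.2°, groundspeed=143.8 kt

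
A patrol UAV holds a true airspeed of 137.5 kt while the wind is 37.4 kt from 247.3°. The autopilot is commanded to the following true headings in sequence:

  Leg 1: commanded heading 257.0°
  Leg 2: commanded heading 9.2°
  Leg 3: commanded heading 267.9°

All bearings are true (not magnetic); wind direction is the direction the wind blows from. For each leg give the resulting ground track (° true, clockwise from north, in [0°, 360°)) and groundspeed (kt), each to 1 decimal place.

Leg 1: track=260.6°, groundspeed=100.8 kt
Leg 2: track=20.6°, groundspeed=160.4 kt
Leg 3: track=275.2°, groundspeed=103.3 kt

Leg 1: heading 257.0°; drift +3.6° → track 260.6°, groundspeed 100.8 kt
Leg 2: heading 9.2°; drift +11.4° → track 20.6°, groundspeed 160.4 kt
Leg 3: heading 267.9°; drift +7.3° → track 275.2°, groundspeed 103.3 kt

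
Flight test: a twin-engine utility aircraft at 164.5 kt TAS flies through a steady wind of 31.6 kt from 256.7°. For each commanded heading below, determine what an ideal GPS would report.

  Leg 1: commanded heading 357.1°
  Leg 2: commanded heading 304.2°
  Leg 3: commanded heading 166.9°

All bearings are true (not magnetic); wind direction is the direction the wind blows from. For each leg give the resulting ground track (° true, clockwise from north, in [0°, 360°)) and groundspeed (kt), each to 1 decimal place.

Leg 1: heading 357.1°; drift +10.3° → track 7.4°, groundspeed 173.0 kt
Leg 2: heading 304.2°; drift +9.2° → track 313.4°, groundspeed 145.0 kt
Leg 3: heading 166.9°; drift -10.9° → track 156.0°, groundspeed 167.4 kt

Leg 1: track=7.4°, groundspeed=173.0 kt
Leg 2: track=313.4°, groundspeed=145.0 kt
Leg 3: track=156.0°, groundspeed=167.4 kt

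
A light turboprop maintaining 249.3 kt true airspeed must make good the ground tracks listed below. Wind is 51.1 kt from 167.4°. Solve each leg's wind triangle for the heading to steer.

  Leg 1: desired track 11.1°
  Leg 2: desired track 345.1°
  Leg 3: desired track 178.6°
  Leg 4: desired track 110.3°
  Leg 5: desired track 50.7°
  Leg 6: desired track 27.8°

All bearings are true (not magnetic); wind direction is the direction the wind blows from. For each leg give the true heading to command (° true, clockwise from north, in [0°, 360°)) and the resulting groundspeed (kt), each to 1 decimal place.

Leg 1: heading=15.8°, groundspeed=295.2 kt
Leg 2: heading=344.6°, groundspeed=300.4 kt
Leg 3: heading=176.3°, groundspeed=199.0 kt
Leg 4: heading=120.2°, groundspeed=217.8 kt
Leg 5: heading=61.3°, groundspeed=268.0 kt
Leg 6: heading=35.4°, groundspeed=286.0 kt

Leg 1: desired track 11.1°; wind correction +4.7° → command heading 15.8°, groundspeed 295.2 kt
Leg 2: desired track 345.1°; wind correction -0.5° → command heading 344.6°, groundspeed 300.4 kt
Leg 3: desired track 178.6°; wind correction -2.3° → command heading 176.3°, groundspeed 199.0 kt
Leg 4: desired track 110.3°; wind correction +9.9° → command heading 120.2°, groundspeed 217.8 kt
Leg 5: desired track 50.7°; wind correction +10.6° → command heading 61.3°, groundspeed 268.0 kt
Leg 6: desired track 27.8°; wind correction +7.6° → command heading 35.4°, groundspeed 286.0 kt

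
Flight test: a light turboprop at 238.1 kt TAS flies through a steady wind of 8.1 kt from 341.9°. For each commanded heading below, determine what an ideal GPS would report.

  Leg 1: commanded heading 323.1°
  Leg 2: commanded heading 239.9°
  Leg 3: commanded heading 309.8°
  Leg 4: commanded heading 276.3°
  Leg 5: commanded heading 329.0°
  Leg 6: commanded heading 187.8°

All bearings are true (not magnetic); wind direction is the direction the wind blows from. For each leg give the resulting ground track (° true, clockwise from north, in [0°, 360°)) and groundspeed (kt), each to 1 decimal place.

Leg 1: track=322.5°, groundspeed=230.4 kt
Leg 2: track=238.0°, groundspeed=239.9 kt
Leg 3: track=308.7°, groundspeed=231.3 kt
Leg 4: track=274.5°, groundspeed=234.9 kt
Leg 5: track=328.5°, groundspeed=230.2 kt
Leg 6: track=187.0°, groundspeed=245.4 kt

Leg 1: heading 323.1°; drift -0.6° → track 322.5°, groundspeed 230.4 kt
Leg 2: heading 239.9°; drift -1.9° → track 238.0°, groundspeed 239.9 kt
Leg 3: heading 309.8°; drift -1.1° → track 308.7°, groundspeed 231.3 kt
Leg 4: heading 276.3°; drift -1.8° → track 274.5°, groundspeed 234.9 kt
Leg 5: heading 329.0°; drift -0.5° → track 328.5°, groundspeed 230.2 kt
Leg 6: heading 187.8°; drift -0.8° → track 187.0°, groundspeed 245.4 kt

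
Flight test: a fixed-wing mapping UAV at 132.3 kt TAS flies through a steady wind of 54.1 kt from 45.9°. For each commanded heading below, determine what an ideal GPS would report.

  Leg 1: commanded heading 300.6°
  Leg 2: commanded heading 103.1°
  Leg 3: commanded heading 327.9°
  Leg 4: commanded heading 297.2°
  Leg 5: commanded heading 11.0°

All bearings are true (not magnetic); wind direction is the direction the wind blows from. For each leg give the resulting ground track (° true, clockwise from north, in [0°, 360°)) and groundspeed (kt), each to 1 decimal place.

Leg 1: heading 300.6°; drift -19.6° → track 281.0°, groundspeed 155.6 kt
Leg 2: heading 103.1°; drift +23.8° → track 126.9°, groundspeed 112.6 kt
Leg 3: heading 327.9°; drift -23.6° → track 304.3°, groundspeed 132.1 kt
Leg 4: heading 297.2°; drift -18.9° → track 278.3°, groundspeed 158.2 kt
Leg 5: heading 11.0°; drift -19.4° → track 351.6°, groundspeed 93.2 kt

Leg 1: track=281.0°, groundspeed=155.6 kt
Leg 2: track=126.9°, groundspeed=112.6 kt
Leg 3: track=304.3°, groundspeed=132.1 kt
Leg 4: track=278.3°, groundspeed=158.2 kt
Leg 5: track=351.6°, groundspeed=93.2 kt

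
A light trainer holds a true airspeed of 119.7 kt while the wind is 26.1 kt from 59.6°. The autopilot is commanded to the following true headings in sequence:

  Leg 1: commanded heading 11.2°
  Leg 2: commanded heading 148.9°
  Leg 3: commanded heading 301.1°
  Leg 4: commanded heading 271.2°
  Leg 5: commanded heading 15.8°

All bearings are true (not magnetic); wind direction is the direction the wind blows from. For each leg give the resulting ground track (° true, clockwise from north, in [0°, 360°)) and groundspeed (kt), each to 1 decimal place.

Leg 1: heading 11.2°; drift -10.8° → track 0.4°, groundspeed 104.2 kt
Leg 2: heading 148.9°; drift +12.3° → track 161.2°, groundspeed 122.2 kt
Leg 3: heading 301.1°; drift -9.8° → track 291.3°, groundspeed 134.1 kt
Leg 4: heading 271.2°; drift -5.5° → track 265.7°, groundspeed 142.6 kt
Leg 5: heading 15.8°; drift -10.2° → track 5.6°, groundspeed 102.5 kt

Leg 1: track=0.4°, groundspeed=104.2 kt
Leg 2: track=161.2°, groundspeed=122.2 kt
Leg 3: track=291.3°, groundspeed=134.1 kt
Leg 4: track=265.7°, groundspeed=142.6 kt
Leg 5: track=5.6°, groundspeed=102.5 kt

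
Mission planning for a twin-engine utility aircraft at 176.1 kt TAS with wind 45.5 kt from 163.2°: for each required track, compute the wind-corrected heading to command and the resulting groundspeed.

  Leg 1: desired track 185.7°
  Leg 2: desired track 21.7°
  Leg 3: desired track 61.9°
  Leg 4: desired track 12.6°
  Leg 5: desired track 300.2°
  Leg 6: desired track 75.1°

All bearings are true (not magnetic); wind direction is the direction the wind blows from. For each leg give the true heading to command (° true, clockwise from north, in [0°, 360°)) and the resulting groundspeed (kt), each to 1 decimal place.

Leg 1: desired track 185.7°; wind correction -5.7° → command heading 180.0°, groundspeed 133.2 kt
Leg 2: desired track 21.7°; wind correction +9.3° → command heading 31.0°, groundspeed 209.4 kt
Leg 3: desired track 61.9°; wind correction +14.7° → command heading 76.6°, groundspeed 179.3 kt
Leg 4: desired track 12.6°; wind correction +7.3° → command heading 19.9°, groundspeed 214.3 kt
Leg 5: desired track 300.2°; wind correction -10.1° → command heading 290.1°, groundspeed 206.6 kt
Leg 6: desired track 75.1°; wind correction +15.0° → command heading 90.1°, groundspeed 168.6 kt

Leg 1: heading=180.0°, groundspeed=133.2 kt
Leg 2: heading=31.0°, groundspeed=209.4 kt
Leg 3: heading=76.6°, groundspeed=179.3 kt
Leg 4: heading=19.9°, groundspeed=214.3 kt
Leg 5: heading=290.1°, groundspeed=206.6 kt
Leg 6: heading=90.1°, groundspeed=168.6 kt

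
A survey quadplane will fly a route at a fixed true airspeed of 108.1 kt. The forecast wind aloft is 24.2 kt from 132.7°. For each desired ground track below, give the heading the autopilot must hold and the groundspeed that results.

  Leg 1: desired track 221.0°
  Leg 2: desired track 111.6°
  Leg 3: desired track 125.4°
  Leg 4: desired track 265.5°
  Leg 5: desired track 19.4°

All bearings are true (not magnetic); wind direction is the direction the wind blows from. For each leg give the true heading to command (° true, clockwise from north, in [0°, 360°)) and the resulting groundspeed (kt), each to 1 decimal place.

Leg 1: desired track 221.0°; wind correction -12.9° → command heading 208.1°, groundspeed 104.6 kt
Leg 2: desired track 111.6°; wind correction +4.6° → command heading 116.2°, groundspeed 85.2 kt
Leg 3: desired track 125.4°; wind correction +1.6° → command heading 127.0°, groundspeed 84.1 kt
Leg 4: desired track 265.5°; wind correction -9.5° → command heading 256.0°, groundspeed 123.1 kt
Leg 5: desired track 19.4°; wind correction +11.9° → command heading 31.3°, groundspeed 115.4 kt

Leg 1: heading=208.1°, groundspeed=104.6 kt
Leg 2: heading=116.2°, groundspeed=85.2 kt
Leg 3: heading=127.0°, groundspeed=84.1 kt
Leg 4: heading=256.0°, groundspeed=123.1 kt
Leg 5: heading=31.3°, groundspeed=115.4 kt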